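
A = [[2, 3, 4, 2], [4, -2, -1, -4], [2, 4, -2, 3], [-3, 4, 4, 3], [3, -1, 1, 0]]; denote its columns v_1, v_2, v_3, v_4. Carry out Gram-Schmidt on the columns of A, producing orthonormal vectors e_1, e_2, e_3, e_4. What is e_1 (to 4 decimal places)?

v_1 = (2, 4, 2, -3, 3); ‖v_1‖ = 6.4807, so e_1 = (0.3086, 0.6172, 0.3086, -0.4629, 0.4629).

e_1 = (0.3086, 0.6172, 0.3086, -0.4629, 0.4629)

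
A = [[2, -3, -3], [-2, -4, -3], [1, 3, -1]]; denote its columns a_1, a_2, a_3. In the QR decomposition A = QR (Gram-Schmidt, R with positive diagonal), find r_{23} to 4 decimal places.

r_{23} = 3.3208

a_1 = (2, -2, 1); ‖a_1‖ = 3.0000, so e_1 = (0.6667, -0.6667, 0.3333).
e_1·a_2 = 0.6667·(-3) + (-0.6667)·(-4) + 0.3333·3 = 1.6667.
u_2 = a_2 − 1.6667·e_1 = (-4.1111, -2.8889, 2.4444).
‖u_2‖ = 5.5877, so e_2 = (-0.7357, -0.5170, 0.4375).
r_{23} = e_2·a_3 = 3.3208.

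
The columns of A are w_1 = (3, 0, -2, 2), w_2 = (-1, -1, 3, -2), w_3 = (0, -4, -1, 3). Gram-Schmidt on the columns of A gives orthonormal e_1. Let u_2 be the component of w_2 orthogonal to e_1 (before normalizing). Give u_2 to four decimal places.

u_2 = (1.2941, -1.0000, 1.4706, -0.4706)

w_1 = (3, 0, -2, 2); ‖w_1‖ = 4.1231, so e_1 = (0.7276, 0.0000, -0.4851, 0.4851).
e_1·w_2 = 0.7276·(-1) + 0.0000·(-1) + (-0.4851)·3 + 0.4851·(-2) = -3.1530.
u_2 = w_2 + 3.1530·e_1 = (1.2941, -1.0000, 1.4706, -0.4706).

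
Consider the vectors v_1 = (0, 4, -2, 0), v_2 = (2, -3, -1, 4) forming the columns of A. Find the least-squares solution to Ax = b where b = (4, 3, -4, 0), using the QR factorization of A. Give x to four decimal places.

x = (1.2600, 0.5200)

v_1 = (0, 4, -2, 0); ‖v_1‖ = 4.4721, so e_1 = (0.0000, 0.8944, -0.4472, 0.0000).
e_1·v_2 = 0.0000·2 + 0.8944·(-3) + (-0.4472)·(-1) + 0.0000·4 = -2.2361.
u_2 = v_2 + 2.2361·e_1 = (2.0000, -1.0000, -2.0000, 4.0000).
‖u_2‖ = 5.0000, so e_2 = (0.4000, -0.2000, -0.4000, 0.8000).
Qᵀb = (4.4721, 2.6000).
Back-substitute: x_2 = 2.6000/5.0000 = 0.5200.
x_1 = (4.4721 + 2.2361·0.5200)/4.4721 = 1.2600.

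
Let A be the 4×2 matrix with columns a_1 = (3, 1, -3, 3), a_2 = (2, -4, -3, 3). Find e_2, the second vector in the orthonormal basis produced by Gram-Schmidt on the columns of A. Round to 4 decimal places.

e_2 = (-0.0293, -0.9681, -0.1760, 0.1760)

a_1 = (3, 1, -3, 3); ‖a_1‖ = 5.2915, so e_1 = (0.5669, 0.1890, -0.5669, 0.5669).
e_1·a_2 = 0.5669·2 + 0.1890·(-4) + (-0.5669)·(-3) + 0.5669·3 = 3.7796.
u_2 = a_2 − 3.7796·e_1 = (-0.1429, -4.7143, -0.8571, 0.8571).
‖u_2‖ = 4.8697, so e_2 = (-0.0293, -0.9681, -0.1760, 0.1760).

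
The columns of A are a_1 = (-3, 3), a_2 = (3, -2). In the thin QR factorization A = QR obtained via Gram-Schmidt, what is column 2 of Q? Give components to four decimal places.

a_1 = (-3, 3); ‖a_1‖ = 4.2426, so q_1 = (-0.7071, 0.7071).
q_1·a_2 = (-0.7071)·3 + 0.7071·(-2) = -3.5355.
u_2 = a_2 + 3.5355·q_1 = (0.5000, 0.5000).
‖u_2‖ = 0.7071, so q_2 = (0.7071, 0.7071).

q_2 = (0.7071, 0.7071)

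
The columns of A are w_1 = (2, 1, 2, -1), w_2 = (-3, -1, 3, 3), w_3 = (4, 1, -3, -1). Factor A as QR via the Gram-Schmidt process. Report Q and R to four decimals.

w_1 = (2, 1, 2, -1); ‖w_1‖ = 3.1623, so e_1 = (0.6325, 0.3162, 0.6325, -0.3162).
e_1·w_2 = 0.6325·(-3) + 0.3162·(-1) + 0.6325·3 + (-0.3162)·3 = -1.2649.
u_2 = w_2 + 1.2649·e_1 = (-2.2000, -0.6000, 3.8000, 2.6000).
‖u_2‖ = 5.1381, so e_2 = (-0.4282, -0.1168, 0.7396, 0.5060).
e_1·w_3 = 0.6325·4 + 0.3162·1 + 0.6325·(-3) + (-0.3162)·(-1) = 1.2649; e_2·w_3 = (-0.4282)·4 + (-0.1168)·1 + 0.7396·(-3) + 0.5060·(-1) = -4.5542.
u_3 = w_3 − 1.2649·e_1 + 4.5542·e_2 = (1.2500, 0.0682, -0.4318, 1.7045).
‖u_3‖ = 2.1585, so e_3 = (0.5791, 0.0316, -0.2001, 0.7897).

Q = [[0.6325, -0.4282, 0.5791], [0.3162, -0.1168, 0.0316], [0.6325, 0.7396, -0.2001], [-0.3162, 0.5060, 0.7897]], R = [[3.1623, -1.2649, 1.2649], [0.0000, 5.1381, -4.5542], [0.0000, 0.0000, 2.1585]]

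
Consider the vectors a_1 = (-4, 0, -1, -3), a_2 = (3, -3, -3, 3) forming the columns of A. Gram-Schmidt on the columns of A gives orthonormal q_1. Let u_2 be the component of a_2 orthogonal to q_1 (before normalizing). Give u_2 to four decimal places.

a_1 = (-4, 0, -1, -3); ‖a_1‖ = 5.0990, so q_1 = (-0.7845, 0.0000, -0.1961, -0.5883).
q_1·a_2 = (-0.7845)·3 + 0.0000·(-3) + (-0.1961)·(-3) + (-0.5883)·3 = -3.5301.
u_2 = a_2 + 3.5301·q_1 = (0.2308, -3.0000, -3.6923, 0.9231).

u_2 = (0.2308, -3.0000, -3.6923, 0.9231)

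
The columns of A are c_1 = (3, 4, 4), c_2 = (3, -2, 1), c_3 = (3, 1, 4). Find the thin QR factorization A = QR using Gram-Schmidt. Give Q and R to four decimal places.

Q = [[0.4685, 0.7199, -0.5121], [0.6247, -0.6799, -0.3841], [0.6247, 0.1400, 0.7682]], R = [[6.4031, 0.7809, 4.5290], [0.0000, 3.6593, 2.0396], [0.0000, 0.0000, 1.1523]]

c_1 = (3, 4, 4); ‖c_1‖ = 6.4031, so e_1 = (0.4685, 0.6247, 0.6247).
e_1·c_2 = 0.4685·3 + 0.6247·(-2) + 0.6247·1 = 0.7809.
u_2 = c_2 − 0.7809·e_1 = (2.6341, -2.4878, 0.5122).
‖u_2‖ = 3.6593, so e_2 = (0.7199, -0.6799, 0.1400).
e_1·c_3 = 0.4685·3 + 0.6247·1 + 0.6247·4 = 4.5290; e_2·c_3 = 0.7199·3 + (-0.6799)·1 + 0.1400·4 = 2.0396.
u_3 = c_3 − 4.5290·e_1 − 2.0396·e_2 = (-0.5902, -0.4426, 0.8852).
‖u_3‖ = 1.1523, so e_3 = (-0.5121, -0.3841, 0.7682).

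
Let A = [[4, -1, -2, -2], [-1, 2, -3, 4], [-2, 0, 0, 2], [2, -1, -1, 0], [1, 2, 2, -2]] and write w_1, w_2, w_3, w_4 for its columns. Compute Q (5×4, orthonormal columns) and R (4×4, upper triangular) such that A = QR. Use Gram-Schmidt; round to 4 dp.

Q = [[0.7845, -0.0262, -0.2985, -0.3053], [-0.1961, 0.6028, -0.7658, 0.0611], [-0.3922, -0.1572, -0.0952, 0.3315], [0.3922, -0.1834, -0.1514, 0.8635], [0.1961, 0.7600, 0.5408, 0.2181]], R = [[5.0990, -1.1767, -0.9806, -3.5301], [0.0000, 2.9352, -0.0524, 0.6290], [0.0000, 0.0000, 4.1274, -3.7381], [0.0000, 0.0000, 0.0000, 1.0816]]

q_1 = w_1/‖w_1‖ = (4, -1, -2, 2, 1)/5.0990 = (0.7845, -0.1961, -0.3922, 0.3922, 0.1961).
r_{12} = q_1·w_2 = -1.1767.
u_2 = w_2 + 1.1767·q_1 = (-0.0769, 1.7692, -0.4615, -0.5385, 2.2308).
‖u_2‖ = 2.9352, so q_2 = (-0.0262, 0.6028, -0.1572, -0.1834, 0.7600).
r_{13} = q_1·w_3 = -0.9806; r_{23} = q_2·w_3 = -0.0524.
u_3 = w_3 + 0.9806·q_1 + 0.0524·q_2 = (-1.2321, -3.1607, -0.3929, -0.6250, 2.2321).
‖u_3‖ = 4.1274, so q_3 = (-0.2985, -0.7658, -0.0952, -0.1514, 0.5408).
r_{14} = q_1·w_4 = -3.5301; r_{24} = q_2·w_4 = 0.6290; r_{34} = q_3·w_4 = -3.7381.
u_4 = w_4 + 3.5301·q_1 − 0.6290·q_2 + 3.7381·q_3 = (-0.3302, 0.0660, 0.3585, 0.9340, 0.2358).
‖u_4‖ = 1.0816, so q_4 = (-0.3053, 0.0611, 0.3315, 0.8635, 0.2181).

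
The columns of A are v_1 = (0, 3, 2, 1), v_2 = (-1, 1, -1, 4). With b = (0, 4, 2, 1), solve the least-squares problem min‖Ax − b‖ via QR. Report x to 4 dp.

v_1 = (0, 3, 2, 1); ‖v_1‖ = 3.7417, so q_1 = (0.0000, 0.8018, 0.5345, 0.2673).
q_1·v_2 = 0.0000·(-1) + 0.8018·1 + 0.5345·(-1) + 0.2673·4 = 1.3363.
u_2 = v_2 − 1.3363·q_1 = (-1.0000, -0.0714, -1.7143, 3.6429).
‖u_2‖ = 4.1490, so q_2 = (-0.2410, -0.0172, -0.4132, 0.8780).
Qᵀb = (4.5434, -0.0172).
Back-substitute: x_2 = -0.0172/4.1490 = -0.0041.
x_1 = (4.5434 − 1.3363·(-0.0041))/3.7417 = 1.2158.

x = (1.2158, -0.0041)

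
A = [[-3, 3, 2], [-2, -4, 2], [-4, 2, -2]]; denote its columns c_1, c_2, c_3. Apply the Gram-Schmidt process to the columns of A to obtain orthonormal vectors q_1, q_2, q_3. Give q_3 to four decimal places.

c_1 = (-3, -2, -4); ‖c_1‖ = 5.3852, so q_1 = (-0.5571, -0.3714, -0.7428).
q_1·c_2 = (-0.5571)·3 + (-0.3714)·(-4) + (-0.7428)·2 = -1.6713.
u_2 = c_2 + 1.6713·q_1 = (2.0690, -4.6207, 0.7586).
‖u_2‖ = 5.1193, so q_2 = (0.4042, -0.9026, 0.1482).
q_1·c_3 = (-0.5571)·2 + (-0.3714)·2 + (-0.7428)·(-2) = -0.3714; q_2·c_3 = 0.4042·2 + (-0.9026)·2 + 0.1482·(-2) = -1.2933.
u_3 = c_3 + 0.3714·q_1 + 1.2933·q_2 = (2.3158, 0.6947, -2.0842).
‖u_3‖ = 3.1921, so q_3 = (0.7255, 0.2176, -0.6529).

q_3 = (0.7255, 0.2176, -0.6529)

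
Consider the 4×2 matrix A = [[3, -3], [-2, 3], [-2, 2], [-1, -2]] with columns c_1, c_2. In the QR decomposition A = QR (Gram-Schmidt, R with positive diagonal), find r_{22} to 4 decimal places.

c_1 = (3, -2, -2, -1); ‖c_1‖ = 4.2426, so q_1 = (0.7071, -0.4714, -0.4714, -0.2357).
q_1·c_2 = 0.7071·(-3) + (-0.4714)·3 + (-0.4714)·2 + (-0.2357)·(-2) = -4.0069.
u_2 = c_2 + 4.0069·q_1 = (-0.1667, 1.1111, 0.1111, -2.9444).
r_{22} = ‖u_2‖ = 3.1535.

r_{22} = 3.1535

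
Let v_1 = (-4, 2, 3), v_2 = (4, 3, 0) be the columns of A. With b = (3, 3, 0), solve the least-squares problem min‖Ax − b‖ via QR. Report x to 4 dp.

x = (0.0960, 0.8784)

q_1 = v_1/‖v_1‖ = (-4, 2, 3)/5.3852 = (-0.7428, 0.3714, 0.5571).
r_{12} = q_1·v_2 = -1.8570.
u_2 = v_2 + 1.8570·q_1 = (2.6207, 3.6897, 1.0345).
‖u_2‖ = 4.6424, so q_2 = (0.5645, 0.7948, 0.2228).
Qᵀb = (-1.1142, 4.0779).
Back-substitute: x_2 = 4.0779/4.6424 = 0.8784.
x_1 = (-1.1142 + 1.8570·0.8784)/5.3852 = 0.0960.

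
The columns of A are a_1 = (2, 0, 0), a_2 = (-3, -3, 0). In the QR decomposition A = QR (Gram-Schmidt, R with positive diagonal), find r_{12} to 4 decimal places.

r_{12} = -3.0000

e_1 = a_1/‖a_1‖ = (2, 0, 0)/2.0000 = (1.0000, 0.0000, 0.0000).
r_{12} = e_1·a_2 = -3.0000.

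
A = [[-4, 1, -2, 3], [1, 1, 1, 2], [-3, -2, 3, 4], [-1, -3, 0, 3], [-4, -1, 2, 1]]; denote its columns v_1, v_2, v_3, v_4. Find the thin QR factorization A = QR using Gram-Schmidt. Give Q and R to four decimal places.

Q = [[-0.6100, 0.5220, -0.4856, 0.3372], [0.1525, 0.2075, 0.4438, 0.7052], [-0.4575, -0.3522, 0.4928, 0.2951], [-0.1525, -0.7484, -0.4561, 0.3034], [-0.6100, -0.0189, 0.3410, -0.4581]], R = [[6.5574, 1.5250, -1.2200, -4.4225], [0.0000, 3.6979, -1.9307, -1.6917], [0.0000, 0.0000, 3.5755, 0.3743], [0.0000, 0.0000, 0.0000, 4.0546]]

v_1 = (-4, 1, -3, -1, -4); ‖v_1‖ = 6.5574, so q_1 = (-0.6100, 0.1525, -0.4575, -0.1525, -0.6100).
q_1·v_2 = (-0.6100)·1 + 0.1525·1 + (-0.4575)·(-2) + (-0.1525)·(-3) + (-0.6100)·(-1) = 1.5250.
u_2 = v_2 − 1.5250·q_1 = (1.9302, 0.7674, -1.3023, -2.7674, -0.0698).
‖u_2‖ = 3.6979, so q_2 = (0.5220, 0.2075, -0.3522, -0.7484, -0.0189).
q_1·v_3 = (-0.6100)·(-2) + 0.1525·1 + (-0.4575)·3 + (-0.1525)·0 + (-0.6100)·2 = -1.2200; q_2·v_3 = 0.5220·(-2) + 0.2075·1 + (-0.3522)·3 + (-0.7484)·0 + (-0.0189)·2 = -1.9307.
u_3 = v_3 + 1.2200·q_1 + 1.9307·q_2 = (-1.7364, 1.5867, 1.7619, -1.6310, 1.2194).
‖u_3‖ = 3.5755, so q_3 = (-0.4856, 0.4438, 0.4928, -0.4561, 0.3410).
q_1·v_4 = (-0.6100)·3 + 0.1525·2 + (-0.4575)·4 + (-0.1525)·3 + (-0.6100)·1 = -4.4225; q_2·v_4 = 0.5220·3 + 0.2075·2 + (-0.3522)·4 + (-0.7484)·3 + (-0.0189)·1 = -1.6917; q_3·v_4 = (-0.4856)·3 + 0.4438·2 + 0.4928·4 + (-0.4561)·3 + 0.3410·1 = 0.3743.
u_4 = v_4 + 4.4225·q_1 + 1.6917·q_2 − 0.3743·q_3 = (1.3672, 2.8594, 1.1965, 1.2303, -1.8573).
‖u_4‖ = 4.0546, so q_4 = (0.3372, 0.7052, 0.2951, 0.3034, -0.4581).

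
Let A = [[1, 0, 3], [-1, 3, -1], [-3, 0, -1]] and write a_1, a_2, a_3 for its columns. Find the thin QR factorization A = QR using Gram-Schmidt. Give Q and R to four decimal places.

q_1 = a_1/‖a_1‖ = (1, -1, -3)/3.3166 = (0.3015, -0.3015, -0.9045).
r_{12} = q_1·a_2 = -0.9045.
u_2 = a_2 + 0.9045·q_1 = (0.2727, 2.7273, -0.8182).
‖u_2‖ = 2.8604, so q_2 = (0.0953, 0.9535, -0.2860).
r_{13} = q_1·a_3 = 2.1106; r_{23} = q_2·a_3 = -0.3814.
u_3 = a_3 − 2.1106·q_1 + 0.3814·q_2 = (2.4000, 0.0000, 0.8000).
‖u_3‖ = 2.5298, so q_3 = (0.9487, 0.0000, 0.3162).

Q = [[0.3015, 0.0953, 0.9487], [-0.3015, 0.9535, 0.0000], [-0.9045, -0.2860, 0.3162]], R = [[3.3166, -0.9045, 2.1106], [0.0000, 2.8604, -0.3814], [0.0000, 0.0000, 2.5298]]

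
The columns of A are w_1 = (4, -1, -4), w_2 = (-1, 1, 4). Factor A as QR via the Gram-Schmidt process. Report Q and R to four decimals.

q_1 = w_1/‖w_1‖ = (4, -1, -4)/5.7446 = (0.6963, -0.1741, -0.6963).
r_{12} = q_1·w_2 = -3.6556.
u_2 = w_2 + 3.6556·q_1 = (1.5455, 0.3636, 1.4545).
‖u_2‖ = 2.1532, so q_2 = (0.7177, 0.1689, 0.6755).

Q = [[0.6963, 0.7177], [-0.1741, 0.1689], [-0.6963, 0.6755]], R = [[5.7446, -3.6556], [0.0000, 2.1532]]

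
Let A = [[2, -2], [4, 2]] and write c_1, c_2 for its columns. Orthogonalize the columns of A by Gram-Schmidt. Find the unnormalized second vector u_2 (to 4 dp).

c_1 = (2, 4); ‖c_1‖ = 4.4721, so q_1 = (0.4472, 0.8944).
q_1·c_2 = 0.4472·(-2) + 0.8944·2 = 0.8944.
u_2 = c_2 − 0.8944·q_1 = (-2.4000, 1.2000).

u_2 = (-2.4000, 1.2000)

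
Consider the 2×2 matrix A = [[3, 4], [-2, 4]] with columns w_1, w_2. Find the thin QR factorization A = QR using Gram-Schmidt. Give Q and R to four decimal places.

Q = [[0.8321, 0.5547], [-0.5547, 0.8321]], R = [[3.6056, 1.1094], [0.0000, 5.5470]]

q_1 = w_1/‖w_1‖ = (3, -2)/3.6056 = (0.8321, -0.5547).
r_{12} = q_1·w_2 = 1.1094.
u_2 = w_2 − 1.1094·q_1 = (3.0769, 4.6154).
‖u_2‖ = 5.5470, so q_2 = (0.5547, 0.8321).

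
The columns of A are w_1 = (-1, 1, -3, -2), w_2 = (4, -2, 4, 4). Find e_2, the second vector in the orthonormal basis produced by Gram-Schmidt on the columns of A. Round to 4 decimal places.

w_1 = (-1, 1, -3, -2); ‖w_1‖ = 3.8730, so e_1 = (-0.2582, 0.2582, -0.7746, -0.5164).
e_1·w_2 = (-0.2582)·4 + 0.2582·(-2) + (-0.7746)·4 + (-0.5164)·4 = -6.7132.
u_2 = w_2 + 6.7132·e_1 = (2.2667, -0.2667, -1.2000, 0.5333).
‖u_2‖ = 2.6331, so e_2 = (0.8608, -0.1013, -0.4557, 0.2025).

e_2 = (0.8608, -0.1013, -0.4557, 0.2025)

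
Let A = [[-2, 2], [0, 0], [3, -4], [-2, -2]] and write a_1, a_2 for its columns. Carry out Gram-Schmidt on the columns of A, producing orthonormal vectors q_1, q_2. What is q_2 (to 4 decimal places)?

q_1 = a_1/‖a_1‖ = (-2, 0, 3, -2)/4.1231 = (-0.4851, 0.0000, 0.7276, -0.4851).
r_{12} = q_1·a_2 = -2.9104.
u_2 = a_2 + 2.9104·q_1 = (0.5882, 0.0000, -1.8824, -3.4118).
‖u_2‖ = 3.9407, so q_2 = (0.1493, 0.0000, -0.4777, -0.8658).

q_2 = (0.1493, 0.0000, -0.4777, -0.8658)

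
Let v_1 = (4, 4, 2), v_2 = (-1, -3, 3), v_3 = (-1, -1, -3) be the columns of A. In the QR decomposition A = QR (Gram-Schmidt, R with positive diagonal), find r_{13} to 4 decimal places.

q_1 = v_1/‖v_1‖ = (4, 4, 2)/6.0000 = (0.6667, 0.6667, 0.3333).
r_{13} = q_1·v_3 = -2.3333.

r_{13} = -2.3333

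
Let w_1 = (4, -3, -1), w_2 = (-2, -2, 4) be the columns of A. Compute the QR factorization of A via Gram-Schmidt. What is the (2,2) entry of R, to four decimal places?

r_{22} = 4.7556

w_1 = (4, -3, -1); ‖w_1‖ = 5.0990, so e_1 = (0.7845, -0.5883, -0.1961).
e_1·w_2 = 0.7845·(-2) + (-0.5883)·(-2) + (-0.1961)·4 = -1.1767.
u_2 = w_2 + 1.1767·e_1 = (-1.0769, -2.6923, 3.7692).
r_{22} = ‖u_2‖ = 4.7556.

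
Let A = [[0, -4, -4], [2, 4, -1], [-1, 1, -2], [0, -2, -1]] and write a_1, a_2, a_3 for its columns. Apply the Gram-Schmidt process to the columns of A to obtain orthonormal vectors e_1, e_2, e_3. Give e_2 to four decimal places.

a_1 = (0, 2, -1, 0); ‖a_1‖ = 2.2361, so e_1 = (0.0000, 0.8944, -0.4472, 0.0000).
e_1·a_2 = 0.0000·(-4) + 0.8944·4 + (-0.4472)·1 + 0.0000·(-2) = 3.1305.
u_2 = a_2 − 3.1305·e_1 = (-4.0000, 1.2000, 2.4000, -2.0000).
‖u_2‖ = 5.2154, so e_2 = (-0.7670, 0.2301, 0.4602, -0.3835).

e_2 = (-0.7670, 0.2301, 0.4602, -0.3835)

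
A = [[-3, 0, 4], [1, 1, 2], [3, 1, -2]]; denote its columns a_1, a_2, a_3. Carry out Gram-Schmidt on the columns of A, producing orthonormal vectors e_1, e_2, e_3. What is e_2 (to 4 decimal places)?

e_2 = (0.5869, 0.7337, 0.3424)

e_1 = a_1/‖a_1‖ = (-3, 1, 3)/4.3589 = (-0.6882, 0.2294, 0.6882).
r_{12} = e_1·a_2 = 0.9177.
u_2 = a_2 − 0.9177·e_1 = (0.6316, 0.7895, 0.3684).
‖u_2‖ = 1.0761, so e_2 = (0.5869, 0.7337, 0.3424).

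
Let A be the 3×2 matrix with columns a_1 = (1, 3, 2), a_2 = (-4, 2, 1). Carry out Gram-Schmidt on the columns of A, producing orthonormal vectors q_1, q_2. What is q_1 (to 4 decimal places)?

a_1 = (1, 3, 2); ‖a_1‖ = 3.7417, so q_1 = (0.2673, 0.8018, 0.5345).

q_1 = (0.2673, 0.8018, 0.5345)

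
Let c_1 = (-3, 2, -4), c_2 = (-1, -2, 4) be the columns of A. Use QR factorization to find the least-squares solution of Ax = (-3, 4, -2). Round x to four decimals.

x = (0.9500, 0.1500)

c_1 = (-3, 2, -4); ‖c_1‖ = 5.3852, so q_1 = (-0.5571, 0.3714, -0.7428).
q_1·c_2 = (-0.5571)·(-1) + 0.3714·(-2) + (-0.7428)·4 = -3.1568.
u_2 = c_2 + 3.1568·q_1 = (-2.7586, -0.8276, 1.6552).
‖u_2‖ = 3.3218, so q_2 = (-0.8305, -0.2491, 0.4983).
Qᵀb = (4.6424, 0.4983).
Back-substitute: x_2 = 0.4983/3.3218 = 0.1500.
x_1 = (4.6424 + 3.1568·0.1500)/5.3852 = 0.9500.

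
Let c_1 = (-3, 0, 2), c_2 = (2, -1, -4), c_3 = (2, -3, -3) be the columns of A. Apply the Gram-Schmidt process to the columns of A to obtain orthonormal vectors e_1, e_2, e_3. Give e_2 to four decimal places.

e_1 = c_1/‖c_1‖ = (-3, 0, 2)/3.6056 = (-0.8321, 0.0000, 0.5547).
r_{12} = e_1·c_2 = -3.8829.
u_2 = c_2 + 3.8829·e_1 = (-1.2308, -1.0000, -1.8462).
‖u_2‖ = 2.4337, so e_2 = (-0.5057, -0.4109, -0.7586).

e_2 = (-0.5057, -0.4109, -0.7586)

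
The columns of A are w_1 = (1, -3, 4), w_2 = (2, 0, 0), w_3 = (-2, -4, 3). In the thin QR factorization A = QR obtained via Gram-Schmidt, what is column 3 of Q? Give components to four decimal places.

q_3 = (0.0000, -0.8000, -0.6000)

q_1 = w_1/‖w_1‖ = (1, -3, 4)/5.0990 = (0.1961, -0.5883, 0.7845).
r_{12} = q_1·w_2 = 0.3922.
u_2 = w_2 − 0.3922·q_1 = (1.9231, 0.2308, -0.3077).
‖u_2‖ = 1.9612, so q_2 = (0.9806, 0.1177, -0.1569).
r_{13} = q_1·w_3 = 4.3146; r_{23} = q_2·w_3 = -2.9025.
u_3 = w_3 − 4.3146·q_1 + 2.9025·q_2 = (0.0000, -1.1200, -0.8400).
‖u_3‖ = 1.4000, so q_3 = (0.0000, -0.8000, -0.6000).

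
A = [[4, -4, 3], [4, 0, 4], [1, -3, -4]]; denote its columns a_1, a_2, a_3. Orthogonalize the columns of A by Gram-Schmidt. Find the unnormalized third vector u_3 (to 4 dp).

u_3 = (1.7586, -1.1724, -2.3448)

a_1 = (4, 4, 1); ‖a_1‖ = 5.7446, so e_1 = (0.6963, 0.6963, 0.1741).
e_1·a_2 = 0.6963·(-4) + 0.6963·0 + 0.1741·(-3) = -3.3075.
u_2 = a_2 + 3.3075·e_1 = (-1.6970, 2.3030, -2.4242).
‖u_2‖ = 3.7497, so e_2 = (-0.4526, 0.6142, -0.6465).
e_1·a_3 = 0.6963·3 + 0.6963·4 + 0.1741·(-4) = 4.1779; e_2·a_3 = (-0.4526)·3 + 0.6142·4 + (-0.6465)·(-4) = 3.6851.
u_3 = a_3 − 4.1779·e_1 − 3.6851·e_2 = (1.7586, -1.1724, -2.3448).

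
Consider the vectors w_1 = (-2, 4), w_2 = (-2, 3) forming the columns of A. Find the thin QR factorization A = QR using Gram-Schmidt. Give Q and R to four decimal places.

Q = [[-0.4472, -0.8944], [0.8944, -0.4472]], R = [[4.4721, 3.5777], [0.0000, 0.4472]]

w_1 = (-2, 4); ‖w_1‖ = 4.4721, so q_1 = (-0.4472, 0.8944).
q_1·w_2 = (-0.4472)·(-2) + 0.8944·3 = 3.5777.
u_2 = w_2 − 3.5777·q_1 = (-0.4000, -0.2000).
‖u_2‖ = 0.4472, so q_2 = (-0.8944, -0.4472).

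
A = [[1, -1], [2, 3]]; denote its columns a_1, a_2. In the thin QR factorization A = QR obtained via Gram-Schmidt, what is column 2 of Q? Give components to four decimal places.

a_1 = (1, 2); ‖a_1‖ = 2.2361, so q_1 = (0.4472, 0.8944).
q_1·a_2 = 0.4472·(-1) + 0.8944·3 = 2.2361.
u_2 = a_2 − 2.2361·q_1 = (-2.0000, 1.0000).
‖u_2‖ = 2.2361, so q_2 = (-0.8944, 0.4472).

q_2 = (-0.8944, 0.4472)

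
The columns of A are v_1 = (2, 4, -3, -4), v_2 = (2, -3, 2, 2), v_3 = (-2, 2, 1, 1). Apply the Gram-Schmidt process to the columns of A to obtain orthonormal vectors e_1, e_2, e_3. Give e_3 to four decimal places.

v_1 = (2, 4, -3, -4); ‖v_1‖ = 6.7082, so e_1 = (0.2981, 0.5963, -0.4472, -0.5963).
e_1·v_2 = 0.2981·2 + 0.5963·(-3) + (-0.4472)·2 + (-0.5963)·2 = -3.2796.
u_2 = v_2 + 3.2796·e_1 = (2.9778, -1.0444, 0.5333, 0.0444).
‖u_2‖ = 3.2007, so e_2 = (0.9304, -0.3263, 0.1666, 0.0139).
e_1·v_3 = 0.2981·(-2) + 0.5963·2 + (-0.4472)·1 + (-0.5963)·1 = -0.4472; e_2·v_3 = 0.9304·(-2) + (-0.3263)·2 + 0.1666·1 + 0.0139·1 = -2.3328.
u_3 = v_3 + 0.4472·e_1 + 2.3328·e_2 = (0.3037, 1.5054, 1.1887, 0.7657).
‖u_3‖ = 2.0876, so e_3 = (0.1455, 0.7211, 0.5694, 0.3668).

e_3 = (0.1455, 0.7211, 0.5694, 0.3668)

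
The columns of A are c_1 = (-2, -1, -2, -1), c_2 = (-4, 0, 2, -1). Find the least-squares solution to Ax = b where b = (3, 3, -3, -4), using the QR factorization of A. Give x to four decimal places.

x = (0.4919, -0.7838)

c_1 = (-2, -1, -2, -1); ‖c_1‖ = 3.1623, so q_1 = (-0.6325, -0.3162, -0.6325, -0.3162).
q_1·c_2 = (-0.6325)·(-4) + (-0.3162)·0 + (-0.6325)·2 + (-0.3162)·(-1) = 1.5811.
u_2 = c_2 − 1.5811·q_1 = (-3.0000, 0.5000, 3.0000, -0.5000).
‖u_2‖ = 4.3012, so q_2 = (-0.6975, 0.1162, 0.6975, -0.1162).
Qᵀb = (0.3162, -3.3712).
Back-substitute: x_2 = -3.3712/4.3012 = -0.7838.
x_1 = (0.3162 − 1.5811·(-0.7838))/3.1623 = 0.4919.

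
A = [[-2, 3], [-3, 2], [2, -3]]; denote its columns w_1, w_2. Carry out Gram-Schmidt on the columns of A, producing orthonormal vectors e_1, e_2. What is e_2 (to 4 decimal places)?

e_2 = (0.5145, -0.6860, -0.5145)

w_1 = (-2, -3, 2); ‖w_1‖ = 4.1231, so e_1 = (-0.4851, -0.7276, 0.4851).
e_1·w_2 = (-0.4851)·3 + (-0.7276)·2 + 0.4851·(-3) = -4.3656.
u_2 = w_2 + 4.3656·e_1 = (0.8824, -1.1765, -0.8824).
‖u_2‖ = 1.7150, so e_2 = (0.5145, -0.6860, -0.5145).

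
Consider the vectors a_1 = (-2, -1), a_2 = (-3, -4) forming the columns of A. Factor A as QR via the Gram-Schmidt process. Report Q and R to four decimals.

Q = [[-0.8944, 0.4472], [-0.4472, -0.8944]], R = [[2.2361, 4.4721], [0.0000, 2.2361]]

a_1 = (-2, -1); ‖a_1‖ = 2.2361, so q_1 = (-0.8944, -0.4472).
q_1·a_2 = (-0.8944)·(-3) + (-0.4472)·(-4) = 4.4721.
u_2 = a_2 − 4.4721·q_1 = (1.0000, -2.0000).
‖u_2‖ = 2.2361, so q_2 = (0.4472, -0.8944).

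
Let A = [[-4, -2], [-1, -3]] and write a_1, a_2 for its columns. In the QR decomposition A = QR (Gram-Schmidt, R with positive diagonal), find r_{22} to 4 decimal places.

a_1 = (-4, -1); ‖a_1‖ = 4.1231, so e_1 = (-0.9701, -0.2425).
e_1·a_2 = (-0.9701)·(-2) + (-0.2425)·(-3) = 2.6679.
u_2 = a_2 − 2.6679·e_1 = (0.5882, -2.3529).
r_{22} = ‖u_2‖ = 2.4254.

r_{22} = 2.4254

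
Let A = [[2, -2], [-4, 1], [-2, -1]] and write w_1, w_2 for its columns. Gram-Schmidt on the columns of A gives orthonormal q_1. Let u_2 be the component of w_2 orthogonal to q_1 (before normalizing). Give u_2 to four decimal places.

u_2 = (-1.5000, 0.0000, -1.5000)

q_1 = w_1/‖w_1‖ = (2, -4, -2)/4.8990 = (0.4082, -0.8165, -0.4082).
r_{12} = q_1·w_2 = -1.2247.
u_2 = w_2 + 1.2247·q_1 = (-1.5000, 0.0000, -1.5000).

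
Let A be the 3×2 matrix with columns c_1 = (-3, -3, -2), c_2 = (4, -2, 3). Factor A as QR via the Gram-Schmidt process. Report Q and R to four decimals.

c_1 = (-3, -3, -2); ‖c_1‖ = 4.6904, so e_1 = (-0.6396, -0.6396, -0.4264).
e_1·c_2 = (-0.6396)·4 + (-0.6396)·(-2) + (-0.4264)·3 = -2.5584.
u_2 = c_2 + 2.5584·e_1 = (2.3636, -3.6364, 1.9091).
‖u_2‖ = 4.7386, so e_2 = (0.4988, -0.7674, 0.4029).

Q = [[-0.6396, 0.4988], [-0.6396, -0.7674], [-0.4264, 0.4029]], R = [[4.6904, -2.5584], [0.0000, 4.7386]]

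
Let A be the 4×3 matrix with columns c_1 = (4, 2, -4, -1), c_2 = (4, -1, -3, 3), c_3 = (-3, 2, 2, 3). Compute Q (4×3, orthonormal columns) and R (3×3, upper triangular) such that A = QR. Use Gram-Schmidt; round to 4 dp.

c_1 = (4, 2, -4, -1); ‖c_1‖ = 6.0828, so q_1 = (0.6576, 0.3288, -0.6576, -0.1644).
q_1·c_2 = 0.6576·4 + 0.3288·(-1) + (-0.6576)·(-3) + (-0.1644)·3 = 3.7812.
u_2 = c_2 − 3.7812·q_1 = (1.5135, -2.2432, -0.5135, 3.6216).
‖u_2‖ = 4.5500, so q_2 = (0.3326, -0.4930, -0.1129, 0.7960).
q_1·c_3 = 0.6576·(-3) + 0.3288·2 + (-0.6576)·2 + (-0.1644)·3 = -3.1236; q_2·c_3 = 0.3326·(-3) + (-0.4930)·2 + (-0.1129)·2 + 0.7960·3 = 0.1782.
u_3 = c_3 + 3.1236·q_1 − 0.1782·q_2 = (-1.0052, 3.1149, -0.0339, 2.3446).
‖u_3‖ = 4.0263, so q_3 = (-0.2497, 0.7736, -0.0084, 0.5823).

Q = [[0.6576, 0.3326, -0.2497], [0.3288, -0.4930, 0.7736], [-0.6576, -0.1129, -0.0084], [-0.1644, 0.7960, 0.5823]], R = [[6.0828, 3.7812, -3.1236], [0.0000, 4.5500, 0.1782], [0.0000, 0.0000, 4.0263]]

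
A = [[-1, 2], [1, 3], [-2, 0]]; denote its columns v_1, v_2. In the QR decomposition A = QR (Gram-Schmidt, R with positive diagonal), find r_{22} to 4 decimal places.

v_1 = (-1, 1, -2); ‖v_1‖ = 2.4495, so q_1 = (-0.4082, 0.4082, -0.8165).
q_1·v_2 = (-0.4082)·2 + 0.4082·3 + (-0.8165)·0 = 0.4082.
u_2 = v_2 − 0.4082·q_1 = (2.1667, 2.8333, 0.3333).
r_{22} = ‖u_2‖ = 3.5824.

r_{22} = 3.5824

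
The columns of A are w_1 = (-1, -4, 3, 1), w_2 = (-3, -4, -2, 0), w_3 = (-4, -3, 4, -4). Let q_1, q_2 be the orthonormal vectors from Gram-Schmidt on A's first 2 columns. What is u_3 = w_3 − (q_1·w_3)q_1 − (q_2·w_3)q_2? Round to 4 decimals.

u_3 = (-2.6189, 0.9609, 2.0065, -4.7948)

w_1 = (-1, -4, 3, 1); ‖w_1‖ = 5.1962, so q_1 = (-0.1925, -0.7698, 0.5774, 0.1925).
q_1·w_2 = (-0.1925)·(-3) + (-0.7698)·(-4) + 0.5774·(-2) + 0.1925·0 = 2.5019.
u_2 = w_2 − 2.5019·q_1 = (-2.5185, -2.0741, -3.4444, -0.4815).
‖u_2‖ = 4.7687, so q_2 = (-0.5281, -0.4349, -0.7223, -0.1010).
q_1·w_3 = (-0.1925)·(-4) + (-0.7698)·(-3) + 0.5774·4 + 0.1925·(-4) = 4.6188; q_2·w_3 = (-0.5281)·(-4) + (-0.4349)·(-3) + (-0.7223)·4 + (-0.1010)·(-4) = 0.9320.
u_3 = w_3 − 4.6188·q_1 − 0.9320·q_2 = (-2.6189, 0.9609, 2.0065, -4.7948).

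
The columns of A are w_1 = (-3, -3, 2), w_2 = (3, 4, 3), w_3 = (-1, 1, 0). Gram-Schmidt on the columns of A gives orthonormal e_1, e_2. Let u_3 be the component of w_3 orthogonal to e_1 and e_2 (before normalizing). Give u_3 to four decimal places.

u_3 = (-1.0402, 0.9178, -0.1836)

w_1 = (-3, -3, 2); ‖w_1‖ = 4.6904, so e_1 = (-0.6396, -0.6396, 0.4264).
e_1·w_2 = (-0.6396)·3 + (-0.6396)·4 + 0.4264·3 = -3.1980.
u_2 = w_2 + 3.1980·e_1 = (0.9545, 1.9545, 4.3636).
‖u_2‖ = 4.8757, so e_2 = (0.1958, 0.4009, 0.8950).
e_1·w_3 = (-0.6396)·(-1) + (-0.6396)·1 + 0.4264·0 = 0.0000; e_2·w_3 = 0.1958·(-1) + 0.4009·1 + 0.8950·0 = 0.2051.
u_3 = w_3 + 0.0000·e_1 − 0.2051·e_2 = (-1.0402, 0.9178, -0.1836).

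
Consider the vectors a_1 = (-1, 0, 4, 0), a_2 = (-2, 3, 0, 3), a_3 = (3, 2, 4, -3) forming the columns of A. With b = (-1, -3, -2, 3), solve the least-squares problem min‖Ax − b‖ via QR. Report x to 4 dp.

x = (0.2628, -0.2765, -0.8396)

e_1 = a_1/‖a_1‖ = (-1, 0, 4, 0)/4.1231 = (-0.2425, 0.0000, 0.9701, 0.0000).
r_{12} = e_1·a_2 = 0.4851.
u_2 = a_2 − 0.4851·e_1 = (-1.8824, 3.0000, -0.4706, 3.0000).
‖u_2‖ = 4.6653, so e_2 = (-0.4035, 0.6431, -0.1009, 0.6431).
r_{13} = e_1·a_3 = 3.1530; r_{23} = e_2·a_3 = -2.2570.
u_3 = a_3 − 3.1530·e_1 + 2.2570·e_2 = (2.8541, 3.4514, 0.7135, -1.5486).
‖u_3‖ = 4.7922, so e_3 = (0.5956, 0.7202, 0.1489, -0.3232).
Qᵀb = (-1.6977, 0.6052, -4.0235).
Back-substitute: x_3 = -4.0235/4.7922 = -0.8396.
x_2 = (0.6052 + 2.2570·(-0.8396))/4.6653 = -0.2765.
x_1 = (-1.6977 − 0.4851·(-0.2765) − 3.1530·(-0.8396))/4.1231 = 0.2628.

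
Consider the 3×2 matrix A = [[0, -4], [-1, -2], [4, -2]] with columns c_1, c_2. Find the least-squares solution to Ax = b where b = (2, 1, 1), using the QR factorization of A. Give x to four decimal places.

x = (0.0000, -0.5000)

c_1 = (0, -1, 4); ‖c_1‖ = 4.1231, so e_1 = (0.0000, -0.2425, 0.9701).
e_1·c_2 = 0.0000·(-4) + (-0.2425)·(-2) + 0.9701·(-2) = -1.4552.
u_2 = c_2 + 1.4552·e_1 = (-4.0000, -2.3529, -0.5882).
‖u_2‖ = 4.6779, so e_2 = (-0.8551, -0.5030, -0.1257).
Qᵀb = (0.7276, -2.3389).
Back-substitute: x_2 = -2.3389/4.6779 = -0.5000.
x_1 = (0.7276 + 1.4552·(-0.5000))/4.1231 = 0.0000.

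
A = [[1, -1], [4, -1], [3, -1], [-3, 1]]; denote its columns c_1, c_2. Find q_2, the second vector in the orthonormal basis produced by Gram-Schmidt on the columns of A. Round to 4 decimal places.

q_1 = c_1/‖c_1‖ = (1, 4, 3, -3)/5.9161 = (0.1690, 0.6761, 0.5071, -0.5071).
r_{12} = q_1·c_2 = -1.8593.
u_2 = c_2 + 1.8593·q_1 = (-0.6857, 0.2571, -0.0571, 0.0571).
‖u_2‖ = 0.7368, so q_2 = (-0.9307, 0.3490, -0.0776, 0.0776).

q_2 = (-0.9307, 0.3490, -0.0776, 0.0776)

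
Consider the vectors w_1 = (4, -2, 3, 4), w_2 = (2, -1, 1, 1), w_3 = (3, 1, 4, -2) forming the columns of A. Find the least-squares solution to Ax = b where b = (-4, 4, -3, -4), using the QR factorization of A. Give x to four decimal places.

x = (-0.5850, -1.5215, 0.2280)

e_1 = w_1/‖w_1‖ = (4, -2, 3, 4)/6.7082 = (0.5963, -0.2981, 0.4472, 0.5963).
r_{12} = e_1·w_2 = 2.5342.
u_2 = w_2 − 2.5342·e_1 = (0.4889, -0.2444, -0.1333, -0.5111).
‖u_2‖ = 0.7601, so e_2 = (0.6432, -0.3216, -0.1754, -0.6724).
r_{13} = e_1·w_3 = 2.0870; r_{23} = e_2·w_3 = 2.2511.
u_3 = w_3 − 2.0870·e_1 − 2.2511·e_2 = (0.3077, 2.3462, 3.4615, -1.7308).
‖u_3‖ = 4.5362, so e_3 = (0.0678, 0.5172, 0.7631, -0.3815).
Qᵀb = (-7.3045, -0.6432, 1.0344).
Back-substitute: x_3 = 1.0344/4.5362 = 0.2280.
x_2 = (-0.6432 − 2.2511·0.2280)/0.7601 = -1.5215.
x_1 = (-7.3045 − 2.5342·(-1.5215) − 2.0870·0.2280)/6.7082 = -0.5850.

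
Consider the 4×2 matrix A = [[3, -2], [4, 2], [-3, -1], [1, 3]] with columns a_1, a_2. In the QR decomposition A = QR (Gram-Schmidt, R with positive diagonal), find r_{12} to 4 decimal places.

e_1 = a_1/‖a_1‖ = (3, 4, -3, 1)/5.9161 = (0.5071, 0.6761, -0.5071, 0.1690).
r_{12} = e_1·a_2 = 1.3522.

r_{12} = 1.3522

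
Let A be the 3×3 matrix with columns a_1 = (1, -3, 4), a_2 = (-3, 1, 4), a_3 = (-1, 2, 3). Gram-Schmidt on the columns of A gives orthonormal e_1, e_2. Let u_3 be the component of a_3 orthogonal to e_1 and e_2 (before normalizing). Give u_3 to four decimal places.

e_1 = a_1/‖a_1‖ = (1, -3, 4)/5.0990 = (0.1961, -0.5883, 0.7845).
r_{12} = e_1·a_2 = 1.9612.
u_2 = a_2 − 1.9612·e_1 = (-3.3846, 2.1538, 2.4615).
‖u_2‖ = 4.7068, so e_2 = (-0.7191, 0.4576, 0.5230).
r_{13} = e_1·a_3 = 0.9806; r_{23} = e_2·a_3 = 3.2032.
u_3 = a_3 − 0.9806·e_1 − 3.2032·e_2 = (1.1111, 1.1111, 0.5556).

u_3 = (1.1111, 1.1111, 0.5556)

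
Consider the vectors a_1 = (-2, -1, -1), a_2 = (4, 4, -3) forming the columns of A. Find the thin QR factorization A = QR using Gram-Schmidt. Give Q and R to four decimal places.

q_1 = a_1/‖a_1‖ = (-2, -1, -1)/2.4495 = (-0.8165, -0.4082, -0.4082).
r_{12} = q_1·a_2 = -3.6742.
u_2 = a_2 + 3.6742·q_1 = (1.0000, 2.5000, -4.5000).
‖u_2‖ = 5.2440, so q_2 = (0.1907, 0.4767, -0.8581).

Q = [[-0.8165, 0.1907], [-0.4082, 0.4767], [-0.4082, -0.8581]], R = [[2.4495, -3.6742], [0.0000, 5.2440]]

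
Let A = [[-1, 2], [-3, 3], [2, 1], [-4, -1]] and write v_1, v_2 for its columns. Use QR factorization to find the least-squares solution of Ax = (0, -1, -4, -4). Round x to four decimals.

x = (0.3529, -0.0824)

v_1 = (-1, -3, 2, -4); ‖v_1‖ = 5.4772, so q_1 = (-0.1826, -0.5477, 0.3651, -0.7303).
q_1·v_2 = (-0.1826)·2 + (-0.5477)·3 + 0.3651·1 + (-0.7303)·(-1) = -0.9129.
u_2 = v_2 + 0.9129·q_1 = (1.8333, 2.5000, 1.3333, -1.6667).
‖u_2‖ = 3.7639, so q_2 = (0.4871, 0.6642, 0.3542, -0.4428).
Qᵀb = (2.0083, -0.3100).
Back-substitute: x_2 = -0.3100/3.7639 = -0.0824.
x_1 = (2.0083 + 0.9129·(-0.0824))/5.4772 = 0.3529.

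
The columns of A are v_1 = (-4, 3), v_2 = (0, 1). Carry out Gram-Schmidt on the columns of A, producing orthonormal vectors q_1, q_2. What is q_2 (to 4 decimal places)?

q_2 = (0.6000, 0.8000)

v_1 = (-4, 3); ‖v_1‖ = 5.0000, so q_1 = (-0.8000, 0.6000).
q_1·v_2 = (-0.8000)·0 + 0.6000·1 = 0.6000.
u_2 = v_2 − 0.6000·q_1 = (0.4800, 0.6400).
‖u_2‖ = 0.8000, so q_2 = (0.6000, 0.8000).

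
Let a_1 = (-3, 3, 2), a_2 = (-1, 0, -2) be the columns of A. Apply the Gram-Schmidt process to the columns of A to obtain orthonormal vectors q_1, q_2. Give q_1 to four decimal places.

q_1 = (-0.6396, 0.6396, 0.4264)

a_1 = (-3, 3, 2); ‖a_1‖ = 4.6904, so q_1 = (-0.6396, 0.6396, 0.4264).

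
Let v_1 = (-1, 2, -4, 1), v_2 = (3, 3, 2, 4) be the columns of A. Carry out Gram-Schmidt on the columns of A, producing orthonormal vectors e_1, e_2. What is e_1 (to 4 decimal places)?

e_1 = (-0.2132, 0.4264, -0.8528, 0.2132)

v_1 = (-1, 2, -4, 1); ‖v_1‖ = 4.6904, so e_1 = (-0.2132, 0.4264, -0.8528, 0.2132).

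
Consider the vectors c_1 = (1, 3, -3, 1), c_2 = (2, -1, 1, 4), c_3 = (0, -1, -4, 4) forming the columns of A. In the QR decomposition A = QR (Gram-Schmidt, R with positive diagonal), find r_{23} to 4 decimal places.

r_{23} = 2.7716

e_1 = c_1/‖c_1‖ = (1, 3, -3, 1)/4.4721 = (0.2236, 0.6708, -0.6708, 0.2236).
r_{12} = e_1·c_2 = 0.0000.
u_2 = c_2 + 0.0000·e_1 = (2.0000, -1.0000, 1.0000, 4.0000).
‖u_2‖ = 4.6904, so e_2 = (0.4264, -0.2132, 0.2132, 0.8528).
r_{23} = e_2·c_3 = 2.7716.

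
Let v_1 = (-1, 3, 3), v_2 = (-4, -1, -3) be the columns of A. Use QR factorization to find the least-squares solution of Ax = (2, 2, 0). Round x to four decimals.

v_1 = (-1, 3, 3); ‖v_1‖ = 4.3589, so e_1 = (-0.2294, 0.6882, 0.6882).
e_1·v_2 = (-0.2294)·(-4) + 0.6882·(-1) + 0.6882·(-3) = -1.8353.
u_2 = v_2 + 1.8353·e_1 = (-4.4211, 0.2632, -1.7368).
‖u_2‖ = 4.7573, so e_2 = (-0.9293, 0.0553, -0.3651).
Qᵀb = (0.9177, -1.7480).
Back-substitute: x_2 = -1.7480/4.7573 = -0.3674.
x_1 = (0.9177 + 1.8353·(-0.3674))/4.3589 = 0.0558.

x = (0.0558, -0.3674)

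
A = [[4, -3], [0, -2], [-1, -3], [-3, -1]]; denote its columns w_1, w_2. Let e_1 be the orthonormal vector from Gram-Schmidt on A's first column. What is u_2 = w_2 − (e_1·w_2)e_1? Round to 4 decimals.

w_1 = (4, 0, -1, -3); ‖w_1‖ = 5.0990, so e_1 = (0.7845, 0.0000, -0.1961, -0.5883).
e_1·w_2 = 0.7845·(-3) + 0.0000·(-2) + (-0.1961)·(-3) + (-0.5883)·(-1) = -1.1767.
u_2 = w_2 + 1.1767·e_1 = (-2.0769, -2.0000, -3.2308, -1.6923).

u_2 = (-2.0769, -2.0000, -3.2308, -1.6923)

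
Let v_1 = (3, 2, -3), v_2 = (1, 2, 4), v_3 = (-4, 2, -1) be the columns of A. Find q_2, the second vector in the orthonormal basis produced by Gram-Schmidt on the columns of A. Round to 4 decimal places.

q_2 = (0.3774, 0.5507, 0.7445)

q_1 = v_1/‖v_1‖ = (3, 2, -3)/4.6904 = (0.6396, 0.4264, -0.6396).
r_{12} = q_1·v_2 = -1.0660.
u_2 = v_2 + 1.0660·q_1 = (1.6818, 2.4545, 3.3182).
‖u_2‖ = 4.4569, so q_2 = (0.3774, 0.5507, 0.7445).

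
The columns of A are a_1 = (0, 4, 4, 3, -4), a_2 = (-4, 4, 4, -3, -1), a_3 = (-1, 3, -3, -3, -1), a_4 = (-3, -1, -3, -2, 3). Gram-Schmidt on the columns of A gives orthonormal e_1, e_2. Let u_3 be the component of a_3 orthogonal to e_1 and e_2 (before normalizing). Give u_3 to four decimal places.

u_3 = (0.4482, 2.5887, -3.4113, -1.1362, -1.6748)

e_1 = a_1/‖a_1‖ = (0, 4, 4, 3, -4)/7.5498 = (0.0000, 0.5298, 0.5298, 0.3974, -0.5298).
r_{12} = e_1·a_2 = 3.5762.
u_2 = a_2 − 3.5762·e_1 = (-4.0000, 2.1053, 2.1053, -4.4211, 0.8947).
‖u_2‖ = 6.7239, so e_2 = (-0.5949, 0.3131, 0.3131, -0.6575, 0.1331).
r_{13} = e_1·a_3 = -0.6623; r_{23} = e_2·a_3 = 2.4344.
u_3 = a_3 + 0.6623·e_1 − 2.4344·e_2 = (0.4482, 2.5887, -3.4113, -1.1362, -1.6748).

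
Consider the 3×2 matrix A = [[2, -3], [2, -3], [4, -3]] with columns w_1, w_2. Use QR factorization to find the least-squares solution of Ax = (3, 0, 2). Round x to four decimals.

w_1 = (2, 2, 4); ‖w_1‖ = 4.8990, so e_1 = (0.4082, 0.4082, 0.8165).
e_1·w_2 = 0.4082·(-3) + 0.4082·(-3) + 0.8165·(-3) = -4.8990.
u_2 = w_2 + 4.8990·e_1 = (-1.0000, -1.0000, 1.0000).
‖u_2‖ = 1.7321, so e_2 = (-0.5774, -0.5774, 0.5774).
Qᵀb = (2.8577, -0.5774).
Back-substitute: x_2 = -0.5774/1.7321 = -0.3333.
x_1 = (2.8577 + 4.8990·(-0.3333))/4.8990 = 0.2500.

x = (0.2500, -0.3333)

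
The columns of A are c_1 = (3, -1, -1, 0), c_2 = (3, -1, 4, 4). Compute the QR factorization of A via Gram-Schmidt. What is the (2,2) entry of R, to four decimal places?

r_{22} = 6.2231

e_1 = c_1/‖c_1‖ = (3, -1, -1, 0)/3.3166 = (0.9045, -0.3015, -0.3015, 0.0000).
r_{12} = e_1·c_2 = 1.8091.
u_2 = c_2 − 1.8091·e_1 = (1.3636, -0.4545, 4.5455, 4.0000).
r_{22} = ‖u_2‖ = 6.2231.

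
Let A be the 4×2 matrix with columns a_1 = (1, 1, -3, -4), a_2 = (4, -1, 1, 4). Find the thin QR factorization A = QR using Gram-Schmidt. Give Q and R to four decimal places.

Q = [[0.1925, 0.9275], [0.1925, -0.0823], [-0.5774, -0.1571], [-0.7698, 0.3291]], R = [[5.1962, -3.0792], [0.0000, 4.9516]]

a_1 = (1, 1, -3, -4); ‖a_1‖ = 5.1962, so q_1 = (0.1925, 0.1925, -0.5774, -0.7698).
q_1·a_2 = 0.1925·4 + 0.1925·(-1) + (-0.5774)·1 + (-0.7698)·4 = -3.0792.
u_2 = a_2 + 3.0792·q_1 = (4.5926, -0.4074, -0.7778, 1.6296).
‖u_2‖ = 4.9516, so q_2 = (0.9275, -0.0823, -0.1571, 0.3291).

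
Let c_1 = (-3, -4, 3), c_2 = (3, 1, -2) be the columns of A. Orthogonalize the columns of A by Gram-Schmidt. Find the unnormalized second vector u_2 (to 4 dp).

u_2 = (1.3235, -1.2353, -0.3235)

c_1 = (-3, -4, 3); ‖c_1‖ = 5.8310, so q_1 = (-0.5145, -0.6860, 0.5145).
q_1·c_2 = (-0.5145)·3 + (-0.6860)·1 + 0.5145·(-2) = -3.2585.
u_2 = c_2 + 3.2585·q_1 = (1.3235, -1.2353, -0.3235).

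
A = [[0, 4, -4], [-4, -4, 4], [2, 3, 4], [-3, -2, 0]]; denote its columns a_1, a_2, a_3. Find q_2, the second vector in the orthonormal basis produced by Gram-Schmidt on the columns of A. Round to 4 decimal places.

q_2 = (0.9437, -0.0325, 0.2522, 0.2115)

a_1 = (0, -4, 2, -3); ‖a_1‖ = 5.3852, so q_1 = (0.0000, -0.7428, 0.3714, -0.5571).
q_1·a_2 = 0.0000·4 + (-0.7428)·(-4) + 0.3714·3 + (-0.5571)·(-2) = 5.1995.
u_2 = a_2 − 5.1995·q_1 = (4.0000, -0.1379, 1.0690, 0.8966).
‖u_2‖ = 4.2386, so q_2 = (0.9437, -0.0325, 0.2522, 0.2115).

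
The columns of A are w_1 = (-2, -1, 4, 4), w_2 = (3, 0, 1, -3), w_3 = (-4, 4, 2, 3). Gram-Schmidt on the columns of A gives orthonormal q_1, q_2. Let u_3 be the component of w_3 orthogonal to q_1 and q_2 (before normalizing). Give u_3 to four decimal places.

u_3 = (-1.0789, 4.3748, 1.2249, -0.6706)

w_1 = (-2, -1, 4, 4); ‖w_1‖ = 6.0828, so q_1 = (-0.3288, -0.1644, 0.6576, 0.6576).
q_1·w_2 = (-0.3288)·3 + (-0.1644)·0 + 0.6576·1 + 0.6576·(-3) = -2.3016.
u_2 = w_2 + 2.3016·q_1 = (2.2432, -0.3784, 2.5135, -1.4865).
‖u_2‖ = 3.7017, so q_2 = (0.6060, -0.1022, 0.6790, -0.4016).
q_1·w_3 = (-0.3288)·(-4) + (-0.1644)·4 + 0.6576·2 + 0.6576·3 = 3.9456; q_2·w_3 = 0.6060·(-4) + (-0.1022)·4 + 0.6790·2 + (-0.4016)·3 = -2.6795.
u_3 = w_3 − 3.9456·q_1 + 2.6795·q_2 = (-1.0789, 4.3748, 1.2249, -0.6706).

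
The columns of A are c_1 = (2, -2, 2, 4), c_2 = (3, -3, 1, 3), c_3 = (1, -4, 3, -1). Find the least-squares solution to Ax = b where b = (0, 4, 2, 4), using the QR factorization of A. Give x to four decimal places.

x = (2.3519, -1.8148, -0.5556)

c_1 = (2, -2, 2, 4); ‖c_1‖ = 5.2915, so e_1 = (0.3780, -0.3780, 0.3780, 0.7559).
e_1·c_2 = 0.3780·3 + (-0.3780)·(-3) + 0.3780·1 + 0.7559·3 = 4.9135.
u_2 = c_2 − 4.9135·e_1 = (1.1429, -1.1429, -0.8571, -0.7143).
‖u_2‖ = 1.9640, so e_2 = (0.5819, -0.5819, -0.4364, -0.3637).
e_1·c_3 = 0.3780·1 + (-0.3780)·(-4) + 0.3780·3 + 0.7559·(-1) = 2.2678; e_2·c_3 = 0.5819·1 + (-0.5819)·(-4) + (-0.4364)·3 + (-0.3637)·(-1) = 1.9640.
u_3 = c_3 − 2.2678·e_1 − 1.9640·e_2 = (-1.0000, -2.0000, 3.0000, -2.0000).
‖u_3‖ = 4.2426, so e_3 = (-0.2357, -0.4714, 0.7071, -0.4714).
Qᵀb = (2.2678, -4.6553, -2.3570).
Back-substitute: x_3 = -2.3570/4.2426 = -0.5556.
x_2 = (-4.6553 − 1.9640·(-0.5556))/1.9640 = -1.8148.
x_1 = (2.2678 − 4.9135·(-1.8148) − 2.2678·(-0.5556))/5.2915 = 2.3519.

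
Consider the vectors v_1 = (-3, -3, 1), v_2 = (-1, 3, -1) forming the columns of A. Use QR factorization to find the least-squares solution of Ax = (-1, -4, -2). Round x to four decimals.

q_1 = v_1/‖v_1‖ = (-3, -3, 1)/4.3589 = (-0.6882, -0.6882, 0.2294).
r_{12} = q_1·v_2 = -1.6059.
u_2 = v_2 + 1.6059·q_1 = (-2.1053, 1.8947, -0.6316).
‖u_2‖ = 2.9019, so q_2 = (-0.7255, 0.6529, -0.2176).
Qᵀb = (2.9824, -1.4510).
Back-substitute: x_2 = -1.4510/2.9019 = -0.5000.
x_1 = (2.9824 + 1.6059·(-0.5000))/4.3589 = 0.5000.

x = (0.5000, -0.5000)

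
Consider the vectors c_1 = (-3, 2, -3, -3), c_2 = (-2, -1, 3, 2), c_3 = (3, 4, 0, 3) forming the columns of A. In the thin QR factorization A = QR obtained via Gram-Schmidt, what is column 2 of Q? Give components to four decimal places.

q_2 = (-0.8162, -0.0773, 0.5155, 0.2492)

q_1 = c_1/‖c_1‖ = (-3, 2, -3, -3)/5.5678 = (-0.5388, 0.3592, -0.5388, -0.5388).
r_{12} = q_1·c_2 = -1.9757.
u_2 = c_2 + 1.9757·q_1 = (-3.0645, -0.2903, 1.9355, 0.9355).
‖u_2‖ = 3.7546, so q_2 = (-0.8162, -0.0773, 0.5155, 0.2492).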